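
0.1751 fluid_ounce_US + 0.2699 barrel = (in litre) 42.92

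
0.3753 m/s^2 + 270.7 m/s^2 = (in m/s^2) 271.1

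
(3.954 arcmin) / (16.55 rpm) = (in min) 1.106e-05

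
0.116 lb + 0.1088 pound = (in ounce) 3.597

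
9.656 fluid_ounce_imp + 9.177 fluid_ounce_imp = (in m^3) 0.0005351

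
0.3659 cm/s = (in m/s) 0.003659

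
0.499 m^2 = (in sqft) 5.371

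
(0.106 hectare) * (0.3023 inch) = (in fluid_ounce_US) 2.752e+05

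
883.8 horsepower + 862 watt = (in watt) 6.599e+05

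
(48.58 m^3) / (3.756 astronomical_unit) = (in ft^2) 9.306e-10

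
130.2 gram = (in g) 130.2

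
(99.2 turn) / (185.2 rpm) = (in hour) 0.008927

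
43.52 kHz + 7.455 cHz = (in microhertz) 4.352e+10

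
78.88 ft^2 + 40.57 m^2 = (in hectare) 0.00479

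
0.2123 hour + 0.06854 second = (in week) 0.001264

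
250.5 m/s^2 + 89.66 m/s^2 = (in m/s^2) 340.2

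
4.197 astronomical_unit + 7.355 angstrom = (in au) 4.197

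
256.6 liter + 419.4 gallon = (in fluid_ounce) 6.236e+04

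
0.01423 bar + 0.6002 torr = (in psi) 0.218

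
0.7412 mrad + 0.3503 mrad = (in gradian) 0.06949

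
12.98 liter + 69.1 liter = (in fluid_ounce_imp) 2889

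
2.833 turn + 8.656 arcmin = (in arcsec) 3.672e+06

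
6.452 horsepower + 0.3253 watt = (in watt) 4812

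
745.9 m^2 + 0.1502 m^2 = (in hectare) 0.07461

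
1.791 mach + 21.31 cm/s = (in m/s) 610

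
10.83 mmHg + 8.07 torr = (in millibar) 25.2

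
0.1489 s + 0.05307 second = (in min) 0.003366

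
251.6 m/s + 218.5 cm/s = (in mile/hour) 567.7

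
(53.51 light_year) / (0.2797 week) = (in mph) 6.694e+12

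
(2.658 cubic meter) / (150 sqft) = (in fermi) 1.907e+14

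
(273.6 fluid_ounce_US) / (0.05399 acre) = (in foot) 0.0001215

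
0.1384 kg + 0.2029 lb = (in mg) 2.304e+05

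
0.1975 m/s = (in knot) 0.3839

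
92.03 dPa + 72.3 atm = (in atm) 72.3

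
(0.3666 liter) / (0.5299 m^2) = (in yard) 0.0007566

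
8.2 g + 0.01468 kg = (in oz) 0.8071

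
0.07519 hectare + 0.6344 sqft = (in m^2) 752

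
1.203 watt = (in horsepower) 0.001613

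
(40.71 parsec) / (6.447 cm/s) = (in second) 1.948e+19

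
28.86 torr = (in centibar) 3.848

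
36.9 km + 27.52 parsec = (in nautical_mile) 4.585e+14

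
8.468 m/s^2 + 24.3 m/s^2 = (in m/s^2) 32.77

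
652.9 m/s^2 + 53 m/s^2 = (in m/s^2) 705.9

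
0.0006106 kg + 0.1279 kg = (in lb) 0.2833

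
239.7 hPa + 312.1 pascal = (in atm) 0.2396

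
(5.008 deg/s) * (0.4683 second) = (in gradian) 2.606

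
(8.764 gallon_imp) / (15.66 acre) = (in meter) 6.287e-07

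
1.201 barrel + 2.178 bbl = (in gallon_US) 141.9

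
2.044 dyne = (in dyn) 2.044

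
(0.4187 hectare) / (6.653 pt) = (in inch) 7.023e+07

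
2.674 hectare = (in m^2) 2.674e+04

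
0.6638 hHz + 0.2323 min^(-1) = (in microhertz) 6.638e+07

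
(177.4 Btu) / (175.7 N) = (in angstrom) 1.065e+13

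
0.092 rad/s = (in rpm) 0.8785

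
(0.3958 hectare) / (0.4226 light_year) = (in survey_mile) 6.151e-16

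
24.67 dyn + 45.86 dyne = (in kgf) 7.192e-05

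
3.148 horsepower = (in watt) 2347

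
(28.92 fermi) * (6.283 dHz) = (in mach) 5.336e-17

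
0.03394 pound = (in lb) 0.03394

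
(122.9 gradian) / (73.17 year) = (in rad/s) 8.366e-10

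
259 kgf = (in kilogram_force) 259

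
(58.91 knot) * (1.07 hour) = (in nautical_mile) 63.03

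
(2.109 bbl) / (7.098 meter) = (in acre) 1.167e-05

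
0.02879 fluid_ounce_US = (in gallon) 0.0002249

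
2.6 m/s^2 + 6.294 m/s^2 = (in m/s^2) 8.894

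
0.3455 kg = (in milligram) 3.455e+05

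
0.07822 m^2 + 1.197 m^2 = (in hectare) 0.0001275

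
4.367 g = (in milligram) 4367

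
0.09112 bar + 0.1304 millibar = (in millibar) 91.25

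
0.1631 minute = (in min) 0.1631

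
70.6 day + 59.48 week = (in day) 487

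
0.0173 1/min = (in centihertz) 0.02883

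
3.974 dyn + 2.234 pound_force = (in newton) 9.937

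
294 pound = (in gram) 1.334e+05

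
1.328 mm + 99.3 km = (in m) 9.93e+04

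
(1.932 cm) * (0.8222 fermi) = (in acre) 3.925e-21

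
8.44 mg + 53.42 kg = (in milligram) 5.342e+07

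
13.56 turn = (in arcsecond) 1.757e+07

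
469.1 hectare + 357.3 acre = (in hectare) 613.7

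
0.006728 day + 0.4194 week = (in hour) 70.62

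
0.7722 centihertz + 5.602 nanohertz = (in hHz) 7.722e-05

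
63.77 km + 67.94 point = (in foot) 2.092e+05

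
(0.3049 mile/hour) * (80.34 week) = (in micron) 6.623e+12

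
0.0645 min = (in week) 6.399e-06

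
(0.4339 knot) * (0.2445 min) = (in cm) 327.5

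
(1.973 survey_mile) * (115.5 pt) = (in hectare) 0.01294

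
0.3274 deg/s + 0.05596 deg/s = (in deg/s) 0.3834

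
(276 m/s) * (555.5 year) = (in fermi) 4.835e+27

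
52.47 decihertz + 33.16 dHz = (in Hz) 8.563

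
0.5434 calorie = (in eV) 1.419e+19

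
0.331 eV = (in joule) 5.303e-20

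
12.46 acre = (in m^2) 5.042e+04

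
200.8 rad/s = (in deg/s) 1.15e+04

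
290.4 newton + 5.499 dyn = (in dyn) 2.904e+07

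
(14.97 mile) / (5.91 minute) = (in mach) 0.1995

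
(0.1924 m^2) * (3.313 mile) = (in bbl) 6452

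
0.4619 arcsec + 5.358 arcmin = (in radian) 0.001561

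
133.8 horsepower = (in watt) 9.977e+04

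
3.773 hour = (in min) 226.4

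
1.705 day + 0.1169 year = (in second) 3.834e+06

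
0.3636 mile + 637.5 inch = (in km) 0.6013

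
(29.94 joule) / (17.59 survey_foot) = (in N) 5.584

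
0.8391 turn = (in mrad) 5272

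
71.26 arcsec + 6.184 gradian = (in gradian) 6.206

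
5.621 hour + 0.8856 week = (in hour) 154.4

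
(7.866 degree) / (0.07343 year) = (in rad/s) 5.929e-08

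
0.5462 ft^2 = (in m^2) 0.05074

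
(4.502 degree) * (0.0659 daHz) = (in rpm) 0.4945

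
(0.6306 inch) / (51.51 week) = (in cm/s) 5.141e-08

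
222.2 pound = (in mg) 1.008e+08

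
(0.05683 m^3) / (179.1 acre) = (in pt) 0.0002223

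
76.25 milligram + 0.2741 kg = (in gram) 274.2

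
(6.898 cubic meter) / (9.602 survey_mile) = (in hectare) 4.464e-08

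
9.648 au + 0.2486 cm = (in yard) 1.578e+12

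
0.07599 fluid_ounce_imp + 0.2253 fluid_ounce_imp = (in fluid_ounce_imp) 0.3013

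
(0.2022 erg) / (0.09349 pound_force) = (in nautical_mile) 2.625e-11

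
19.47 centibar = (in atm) 0.1922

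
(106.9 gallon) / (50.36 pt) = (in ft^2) 245.2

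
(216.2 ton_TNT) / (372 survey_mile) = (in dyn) 1.511e+11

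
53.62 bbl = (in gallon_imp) 1875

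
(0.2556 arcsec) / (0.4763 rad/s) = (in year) 8.25e-14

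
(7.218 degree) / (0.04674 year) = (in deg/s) 4.897e-06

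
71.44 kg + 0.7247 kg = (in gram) 7.216e+04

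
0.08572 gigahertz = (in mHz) 8.572e+10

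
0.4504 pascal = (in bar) 4.504e-06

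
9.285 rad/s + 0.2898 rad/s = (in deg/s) 548.6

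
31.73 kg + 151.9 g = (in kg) 31.88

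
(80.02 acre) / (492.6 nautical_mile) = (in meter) 0.355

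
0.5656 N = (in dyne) 5.656e+04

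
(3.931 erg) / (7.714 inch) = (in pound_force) 4.51e-07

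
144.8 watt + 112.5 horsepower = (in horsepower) 112.7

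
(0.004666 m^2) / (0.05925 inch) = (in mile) 0.001927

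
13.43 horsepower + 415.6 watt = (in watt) 1.043e+04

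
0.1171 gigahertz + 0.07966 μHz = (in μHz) 1.171e+14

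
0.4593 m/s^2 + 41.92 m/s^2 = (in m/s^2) 42.38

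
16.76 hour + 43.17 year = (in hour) 3.782e+05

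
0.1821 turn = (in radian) 1.144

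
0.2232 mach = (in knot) 147.7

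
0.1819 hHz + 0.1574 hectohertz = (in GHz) 3.393e-08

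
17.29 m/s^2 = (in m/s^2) 17.29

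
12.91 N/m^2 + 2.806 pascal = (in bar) 0.0001572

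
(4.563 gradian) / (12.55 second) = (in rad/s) 0.005711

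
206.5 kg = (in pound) 455.3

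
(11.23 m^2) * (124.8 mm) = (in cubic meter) 1.402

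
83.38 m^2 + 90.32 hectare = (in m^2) 9.033e+05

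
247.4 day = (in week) 35.34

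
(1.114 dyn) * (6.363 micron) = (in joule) 7.088e-11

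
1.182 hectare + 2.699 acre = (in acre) 5.62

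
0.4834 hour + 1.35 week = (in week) 1.353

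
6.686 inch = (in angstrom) 1.698e+09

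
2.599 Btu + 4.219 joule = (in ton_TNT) 6.564e-07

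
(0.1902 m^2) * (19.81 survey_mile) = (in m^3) 6064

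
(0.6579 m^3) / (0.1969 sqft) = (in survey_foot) 118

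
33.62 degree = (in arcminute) 2017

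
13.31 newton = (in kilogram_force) 1.357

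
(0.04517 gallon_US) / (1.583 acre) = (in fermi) 2.669e+07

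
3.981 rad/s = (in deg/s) 228.1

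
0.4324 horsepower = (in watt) 322.4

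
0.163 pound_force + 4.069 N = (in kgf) 0.4889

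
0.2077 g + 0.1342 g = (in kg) 0.0003419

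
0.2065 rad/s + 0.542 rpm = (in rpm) 2.514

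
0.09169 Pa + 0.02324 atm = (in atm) 0.02324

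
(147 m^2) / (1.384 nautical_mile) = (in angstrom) 5.735e+08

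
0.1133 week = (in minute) 1142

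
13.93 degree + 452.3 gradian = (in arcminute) 2.526e+04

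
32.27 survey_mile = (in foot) 1.704e+05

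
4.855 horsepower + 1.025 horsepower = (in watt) 4385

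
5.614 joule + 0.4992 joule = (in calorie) 1.461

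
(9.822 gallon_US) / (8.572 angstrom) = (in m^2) 4.337e+07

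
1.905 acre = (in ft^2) 8.298e+04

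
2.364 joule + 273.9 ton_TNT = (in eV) 7.153e+30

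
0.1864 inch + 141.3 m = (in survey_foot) 463.6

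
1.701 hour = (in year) 0.0001942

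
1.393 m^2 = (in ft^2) 14.99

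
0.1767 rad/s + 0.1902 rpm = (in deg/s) 11.27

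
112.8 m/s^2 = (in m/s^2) 112.8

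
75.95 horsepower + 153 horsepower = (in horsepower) 228.9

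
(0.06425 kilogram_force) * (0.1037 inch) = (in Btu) 1.573e-06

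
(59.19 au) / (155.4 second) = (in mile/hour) 1.275e+11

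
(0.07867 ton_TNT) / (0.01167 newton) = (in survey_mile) 1.753e+07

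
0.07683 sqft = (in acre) 1.764e-06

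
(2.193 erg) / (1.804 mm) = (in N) 0.0001216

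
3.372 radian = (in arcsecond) 6.955e+05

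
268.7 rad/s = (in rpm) 2566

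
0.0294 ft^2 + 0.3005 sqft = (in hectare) 3.065e-06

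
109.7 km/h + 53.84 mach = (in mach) 53.93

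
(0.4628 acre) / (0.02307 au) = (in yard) 5.935e-07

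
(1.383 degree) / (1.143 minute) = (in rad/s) 0.000352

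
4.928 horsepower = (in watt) 3675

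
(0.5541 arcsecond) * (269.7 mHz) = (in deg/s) 4.151e-05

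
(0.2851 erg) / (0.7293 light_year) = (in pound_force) 9.289e-25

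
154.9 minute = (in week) 0.01537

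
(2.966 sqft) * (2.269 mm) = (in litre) 0.6252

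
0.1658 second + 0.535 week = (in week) 0.535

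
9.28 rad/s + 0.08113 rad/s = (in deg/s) 536.4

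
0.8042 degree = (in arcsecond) 2895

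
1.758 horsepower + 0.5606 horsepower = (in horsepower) 2.319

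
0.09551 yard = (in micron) 8.733e+04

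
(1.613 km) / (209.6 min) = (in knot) 0.2493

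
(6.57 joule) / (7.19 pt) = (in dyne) 2.59e+08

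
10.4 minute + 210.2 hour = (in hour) 210.4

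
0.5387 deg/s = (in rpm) 0.08978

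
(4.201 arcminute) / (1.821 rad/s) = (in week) 1.11e-09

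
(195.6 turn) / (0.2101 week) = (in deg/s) 0.5542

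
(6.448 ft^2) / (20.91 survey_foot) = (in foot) 0.3084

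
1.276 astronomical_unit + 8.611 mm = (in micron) 1.909e+17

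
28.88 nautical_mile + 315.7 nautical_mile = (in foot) 2.094e+06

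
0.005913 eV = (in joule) 9.474e-22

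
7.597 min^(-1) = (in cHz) 12.66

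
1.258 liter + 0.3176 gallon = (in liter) 2.46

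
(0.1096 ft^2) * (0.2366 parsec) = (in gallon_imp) 1.635e+16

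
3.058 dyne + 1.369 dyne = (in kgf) 4.514e-06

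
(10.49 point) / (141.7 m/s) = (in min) 4.353e-07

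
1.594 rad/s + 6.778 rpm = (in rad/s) 2.304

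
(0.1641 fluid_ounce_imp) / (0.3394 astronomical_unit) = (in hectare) 9.183e-21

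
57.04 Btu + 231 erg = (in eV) 3.756e+23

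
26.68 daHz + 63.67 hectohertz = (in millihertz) 6.634e+06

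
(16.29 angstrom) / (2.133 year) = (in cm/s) 2.422e-15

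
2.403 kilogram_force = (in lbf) 5.298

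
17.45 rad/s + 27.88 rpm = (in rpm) 194.5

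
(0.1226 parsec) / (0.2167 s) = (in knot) 3.393e+16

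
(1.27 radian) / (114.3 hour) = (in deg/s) 0.0001768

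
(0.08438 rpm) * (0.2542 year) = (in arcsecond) 1.461e+10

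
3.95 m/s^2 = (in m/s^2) 3.95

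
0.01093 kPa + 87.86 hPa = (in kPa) 8.797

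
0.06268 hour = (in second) 225.6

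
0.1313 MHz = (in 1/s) 1.313e+05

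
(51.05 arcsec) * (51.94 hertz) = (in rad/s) 0.01286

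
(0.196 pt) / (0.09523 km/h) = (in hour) 7.261e-07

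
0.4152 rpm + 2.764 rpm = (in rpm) 3.179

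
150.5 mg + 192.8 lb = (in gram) 8.745e+04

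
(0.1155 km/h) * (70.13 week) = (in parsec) 4.41e-11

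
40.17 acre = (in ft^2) 1.75e+06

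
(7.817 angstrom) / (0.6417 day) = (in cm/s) 1.41e-12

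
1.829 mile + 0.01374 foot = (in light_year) 3.111e-13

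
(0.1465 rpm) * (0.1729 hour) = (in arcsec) 1.97e+06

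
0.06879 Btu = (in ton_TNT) 1.735e-08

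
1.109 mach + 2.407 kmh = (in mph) 846.2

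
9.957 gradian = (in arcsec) 3.226e+04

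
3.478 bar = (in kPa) 347.8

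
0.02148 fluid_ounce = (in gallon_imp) 0.0001397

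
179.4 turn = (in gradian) 7.176e+04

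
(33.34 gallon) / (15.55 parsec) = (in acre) 6.5e-23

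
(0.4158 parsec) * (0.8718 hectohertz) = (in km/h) 4.027e+18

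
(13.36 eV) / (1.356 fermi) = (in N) 0.001579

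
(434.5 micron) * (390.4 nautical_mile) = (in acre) 0.07763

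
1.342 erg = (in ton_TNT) 3.207e-17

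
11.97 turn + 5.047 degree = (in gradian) 4794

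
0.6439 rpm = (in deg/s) 3.863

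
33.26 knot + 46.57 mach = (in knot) 3.086e+04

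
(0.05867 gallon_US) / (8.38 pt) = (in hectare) 7.512e-06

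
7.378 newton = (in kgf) 0.7523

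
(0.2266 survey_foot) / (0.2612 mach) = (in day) 8.988e-09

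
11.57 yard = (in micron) 1.058e+07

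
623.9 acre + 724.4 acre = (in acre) 1348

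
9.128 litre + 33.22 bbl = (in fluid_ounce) 1.789e+05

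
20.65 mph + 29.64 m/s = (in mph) 86.95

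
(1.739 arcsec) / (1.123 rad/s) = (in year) 2.381e-13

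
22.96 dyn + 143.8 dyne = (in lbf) 0.0003749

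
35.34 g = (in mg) 3.534e+04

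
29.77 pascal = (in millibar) 0.2977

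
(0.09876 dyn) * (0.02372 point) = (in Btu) 7.833e-15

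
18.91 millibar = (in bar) 0.01891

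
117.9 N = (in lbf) 26.5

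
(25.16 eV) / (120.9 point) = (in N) 9.451e-17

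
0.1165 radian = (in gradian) 7.417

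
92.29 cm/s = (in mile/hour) 2.064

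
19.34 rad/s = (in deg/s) 1108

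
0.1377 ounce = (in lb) 0.008606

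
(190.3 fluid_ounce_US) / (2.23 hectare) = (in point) 0.0007154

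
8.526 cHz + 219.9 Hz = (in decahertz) 22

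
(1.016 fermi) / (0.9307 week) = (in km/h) 6.498e-21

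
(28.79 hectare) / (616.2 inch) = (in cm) 1.839e+06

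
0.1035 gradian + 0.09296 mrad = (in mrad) 1.719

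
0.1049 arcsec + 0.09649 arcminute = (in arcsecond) 5.894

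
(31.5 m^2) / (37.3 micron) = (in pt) 2.394e+09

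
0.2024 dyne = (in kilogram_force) 2.064e-07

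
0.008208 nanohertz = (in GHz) 8.208e-21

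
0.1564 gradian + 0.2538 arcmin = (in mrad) 2.531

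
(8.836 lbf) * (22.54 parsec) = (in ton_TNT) 6.534e+09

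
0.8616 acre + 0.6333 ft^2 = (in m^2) 3487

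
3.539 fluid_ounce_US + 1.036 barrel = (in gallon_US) 43.54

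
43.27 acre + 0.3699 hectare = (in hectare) 17.88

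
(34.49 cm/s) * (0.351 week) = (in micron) 7.322e+10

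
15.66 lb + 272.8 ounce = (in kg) 14.84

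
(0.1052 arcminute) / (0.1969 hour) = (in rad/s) 4.317e-08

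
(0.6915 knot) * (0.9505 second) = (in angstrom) 3.381e+09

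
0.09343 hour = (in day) 0.003893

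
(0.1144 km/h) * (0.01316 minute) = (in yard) 0.02744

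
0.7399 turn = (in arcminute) 1.598e+04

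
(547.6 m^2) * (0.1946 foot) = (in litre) 3.248e+04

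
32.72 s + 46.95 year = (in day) 1.714e+04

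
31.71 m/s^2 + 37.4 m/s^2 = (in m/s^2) 69.11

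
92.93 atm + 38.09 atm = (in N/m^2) 1.328e+07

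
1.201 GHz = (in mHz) 1.201e+12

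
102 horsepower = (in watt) 7.606e+04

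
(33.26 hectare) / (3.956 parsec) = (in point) 7.724e-09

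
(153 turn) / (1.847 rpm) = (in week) 0.008218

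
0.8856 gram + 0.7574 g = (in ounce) 0.05796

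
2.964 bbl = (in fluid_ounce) 1.593e+04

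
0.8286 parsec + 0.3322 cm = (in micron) 2.557e+22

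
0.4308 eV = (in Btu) 6.542e-23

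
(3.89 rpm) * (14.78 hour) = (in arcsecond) 4.471e+09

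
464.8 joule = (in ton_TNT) 1.111e-07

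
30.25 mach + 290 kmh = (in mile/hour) 2.322e+04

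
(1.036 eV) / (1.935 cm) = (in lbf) 1.928e-18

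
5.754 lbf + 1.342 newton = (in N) 26.94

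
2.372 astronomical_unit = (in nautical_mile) 1.916e+08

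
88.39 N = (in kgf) 9.013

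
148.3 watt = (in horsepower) 0.1989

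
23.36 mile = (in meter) 3.759e+04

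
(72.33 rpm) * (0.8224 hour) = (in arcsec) 4.625e+09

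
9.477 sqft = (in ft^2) 9.477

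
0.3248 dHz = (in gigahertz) 3.248e-11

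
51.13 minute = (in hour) 0.8522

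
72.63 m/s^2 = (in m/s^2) 72.63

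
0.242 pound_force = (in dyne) 1.076e+05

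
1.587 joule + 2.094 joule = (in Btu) 0.003489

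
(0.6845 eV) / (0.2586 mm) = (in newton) 4.241e-16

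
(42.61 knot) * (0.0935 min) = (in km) 0.123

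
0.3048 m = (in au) 2.037e-12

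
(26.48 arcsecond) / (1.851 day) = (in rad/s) 8.027e-10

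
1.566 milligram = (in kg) 1.566e-06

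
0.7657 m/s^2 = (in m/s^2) 0.7657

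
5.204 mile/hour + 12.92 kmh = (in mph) 13.23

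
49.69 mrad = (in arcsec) 1.025e+04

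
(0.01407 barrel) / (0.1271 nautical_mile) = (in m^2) 9.503e-06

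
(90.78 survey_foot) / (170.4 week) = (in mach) 7.885e-10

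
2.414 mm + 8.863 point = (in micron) 5541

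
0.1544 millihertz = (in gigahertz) 1.544e-13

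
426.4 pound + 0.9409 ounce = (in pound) 426.5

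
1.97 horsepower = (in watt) 1469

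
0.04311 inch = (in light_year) 1.157e-19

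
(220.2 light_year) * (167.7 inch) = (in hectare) 8.874e+14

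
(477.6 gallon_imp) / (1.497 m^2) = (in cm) 145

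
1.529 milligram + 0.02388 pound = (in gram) 10.83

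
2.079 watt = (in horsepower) 0.002788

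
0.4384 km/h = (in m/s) 0.1218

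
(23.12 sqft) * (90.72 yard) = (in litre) 1.782e+05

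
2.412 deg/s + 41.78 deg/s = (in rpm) 7.365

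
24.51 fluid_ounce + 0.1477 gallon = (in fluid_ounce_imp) 45.19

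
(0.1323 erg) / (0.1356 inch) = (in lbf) 8.635e-07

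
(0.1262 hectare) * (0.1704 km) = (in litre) 2.15e+08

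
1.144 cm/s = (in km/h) 0.04118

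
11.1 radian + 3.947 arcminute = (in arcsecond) 2.29e+06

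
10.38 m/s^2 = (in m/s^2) 10.38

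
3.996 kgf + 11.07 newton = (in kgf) 5.125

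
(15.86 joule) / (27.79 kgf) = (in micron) 5.82e+04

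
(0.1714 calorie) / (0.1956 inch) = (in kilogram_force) 14.72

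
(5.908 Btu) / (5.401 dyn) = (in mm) 1.154e+11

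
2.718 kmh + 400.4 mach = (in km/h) 4.908e+05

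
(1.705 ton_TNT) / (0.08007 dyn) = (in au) 5.956e+04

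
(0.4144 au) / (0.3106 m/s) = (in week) 3.3e+05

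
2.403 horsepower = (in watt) 1792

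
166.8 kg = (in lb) 367.7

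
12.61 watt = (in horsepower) 0.01691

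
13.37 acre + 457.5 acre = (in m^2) 1.906e+06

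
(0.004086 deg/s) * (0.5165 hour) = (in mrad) 132.6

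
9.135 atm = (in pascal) 9.256e+05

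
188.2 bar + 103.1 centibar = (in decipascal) 1.892e+08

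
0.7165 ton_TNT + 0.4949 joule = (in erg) 2.998e+16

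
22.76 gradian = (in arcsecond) 7.374e+04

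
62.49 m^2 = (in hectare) 0.006249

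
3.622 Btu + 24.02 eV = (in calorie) 913.3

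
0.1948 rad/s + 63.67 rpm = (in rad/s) 6.862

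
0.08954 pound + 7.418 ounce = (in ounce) 8.851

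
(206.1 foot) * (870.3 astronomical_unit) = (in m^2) 8.179e+15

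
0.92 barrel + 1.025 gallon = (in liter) 150.1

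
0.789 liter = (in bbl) 0.004963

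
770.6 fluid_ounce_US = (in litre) 22.79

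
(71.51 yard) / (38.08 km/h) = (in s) 6.182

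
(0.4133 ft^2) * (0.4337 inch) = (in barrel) 0.00266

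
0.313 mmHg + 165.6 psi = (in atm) 11.27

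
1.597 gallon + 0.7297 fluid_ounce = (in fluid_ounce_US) 205.1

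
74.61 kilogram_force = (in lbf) 164.5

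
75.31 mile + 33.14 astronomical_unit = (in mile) 3.081e+09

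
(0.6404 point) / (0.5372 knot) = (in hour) 2.271e-07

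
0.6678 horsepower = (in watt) 498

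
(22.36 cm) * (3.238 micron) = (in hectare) 7.24e-11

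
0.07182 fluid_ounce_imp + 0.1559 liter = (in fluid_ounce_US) 5.341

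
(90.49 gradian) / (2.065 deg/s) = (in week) 6.521e-05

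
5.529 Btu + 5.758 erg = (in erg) 5.833e+10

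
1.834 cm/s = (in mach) 5.386e-05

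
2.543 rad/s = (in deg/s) 145.7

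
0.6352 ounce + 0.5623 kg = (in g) 580.3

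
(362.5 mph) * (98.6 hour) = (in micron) 5.752e+13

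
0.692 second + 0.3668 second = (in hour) 0.0002941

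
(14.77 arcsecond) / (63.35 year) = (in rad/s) 3.584e-14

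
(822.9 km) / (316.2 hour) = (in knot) 1.405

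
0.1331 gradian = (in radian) 0.002091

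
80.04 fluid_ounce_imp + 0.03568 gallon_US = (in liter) 2.409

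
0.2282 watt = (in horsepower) 0.000306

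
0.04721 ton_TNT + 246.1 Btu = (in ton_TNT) 0.04727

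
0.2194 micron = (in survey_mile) 1.363e-10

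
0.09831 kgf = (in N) 0.9641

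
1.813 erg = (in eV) 1.132e+12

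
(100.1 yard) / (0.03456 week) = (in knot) 0.008512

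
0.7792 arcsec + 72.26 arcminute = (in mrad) 21.02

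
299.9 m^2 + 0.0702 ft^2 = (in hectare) 0.02999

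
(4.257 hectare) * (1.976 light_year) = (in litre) 7.958e+23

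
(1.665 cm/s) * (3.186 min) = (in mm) 3183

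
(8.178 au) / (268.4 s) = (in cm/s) 4.558e+11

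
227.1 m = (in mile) 0.1411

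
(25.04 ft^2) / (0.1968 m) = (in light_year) 1.249e-15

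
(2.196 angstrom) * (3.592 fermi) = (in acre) 1.949e-28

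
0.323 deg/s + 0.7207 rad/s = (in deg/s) 41.62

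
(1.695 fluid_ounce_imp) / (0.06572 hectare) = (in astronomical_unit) 4.899e-19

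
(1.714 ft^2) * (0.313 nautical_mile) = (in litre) 9.231e+04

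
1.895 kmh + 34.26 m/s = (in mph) 77.81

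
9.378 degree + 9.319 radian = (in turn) 1.509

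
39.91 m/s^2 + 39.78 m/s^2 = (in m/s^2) 79.69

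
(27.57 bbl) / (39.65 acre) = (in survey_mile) 1.697e-08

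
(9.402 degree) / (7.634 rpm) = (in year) 6.509e-09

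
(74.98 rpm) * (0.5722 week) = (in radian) 2.717e+06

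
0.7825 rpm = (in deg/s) 4.695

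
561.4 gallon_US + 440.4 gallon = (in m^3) 3.792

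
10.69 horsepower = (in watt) 7972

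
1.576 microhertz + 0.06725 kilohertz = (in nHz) 6.725e+10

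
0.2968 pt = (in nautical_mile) 5.654e-08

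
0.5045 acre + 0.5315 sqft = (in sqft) 2.198e+04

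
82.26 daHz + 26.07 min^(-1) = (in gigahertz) 8.23e-07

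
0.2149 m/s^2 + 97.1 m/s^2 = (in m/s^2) 97.31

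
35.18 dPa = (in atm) 3.472e-05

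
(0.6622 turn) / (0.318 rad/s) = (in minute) 0.2181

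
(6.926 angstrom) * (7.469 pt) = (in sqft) 1.964e-11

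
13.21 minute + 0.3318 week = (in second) 2.015e+05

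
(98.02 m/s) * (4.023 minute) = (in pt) 6.707e+07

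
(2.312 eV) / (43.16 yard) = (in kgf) 9.571e-22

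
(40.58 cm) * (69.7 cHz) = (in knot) 0.5498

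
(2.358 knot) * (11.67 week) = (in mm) 8.562e+09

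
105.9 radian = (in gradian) 6742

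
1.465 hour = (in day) 0.06104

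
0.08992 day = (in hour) 2.158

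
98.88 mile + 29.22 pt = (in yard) 1.74e+05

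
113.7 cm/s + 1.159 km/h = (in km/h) 5.252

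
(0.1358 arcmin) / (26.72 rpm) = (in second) 1.412e-05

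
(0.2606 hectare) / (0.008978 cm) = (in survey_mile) 1.804e+04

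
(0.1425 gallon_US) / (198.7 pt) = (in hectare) 7.695e-07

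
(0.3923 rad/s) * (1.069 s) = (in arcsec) 8.65e+04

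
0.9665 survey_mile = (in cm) 1.555e+05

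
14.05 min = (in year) 2.673e-05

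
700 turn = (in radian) 4398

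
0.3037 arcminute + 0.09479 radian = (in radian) 0.09488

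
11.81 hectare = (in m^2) 1.181e+05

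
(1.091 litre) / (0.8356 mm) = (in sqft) 14.05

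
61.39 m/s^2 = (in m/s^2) 61.39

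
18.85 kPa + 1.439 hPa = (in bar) 0.1899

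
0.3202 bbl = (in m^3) 0.05091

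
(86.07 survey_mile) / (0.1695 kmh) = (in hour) 817.2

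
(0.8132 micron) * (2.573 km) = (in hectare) 2.092e-07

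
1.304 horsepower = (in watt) 972.4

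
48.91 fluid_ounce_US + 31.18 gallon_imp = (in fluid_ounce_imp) 5040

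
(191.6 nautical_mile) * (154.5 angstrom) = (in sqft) 0.05901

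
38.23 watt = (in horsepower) 0.05127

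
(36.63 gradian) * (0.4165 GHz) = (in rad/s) 2.396e+08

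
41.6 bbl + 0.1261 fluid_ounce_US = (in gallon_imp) 1455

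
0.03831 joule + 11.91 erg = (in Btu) 3.631e-05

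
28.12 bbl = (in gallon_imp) 983.4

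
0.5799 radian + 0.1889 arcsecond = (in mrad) 579.9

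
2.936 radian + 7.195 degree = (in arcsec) 6.315e+05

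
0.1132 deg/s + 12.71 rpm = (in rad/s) 1.333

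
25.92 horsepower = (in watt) 1.933e+04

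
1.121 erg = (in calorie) 2.679e-08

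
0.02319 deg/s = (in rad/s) 0.0004047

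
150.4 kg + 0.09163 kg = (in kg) 150.5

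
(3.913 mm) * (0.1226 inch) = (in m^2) 1.219e-05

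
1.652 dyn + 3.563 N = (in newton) 3.563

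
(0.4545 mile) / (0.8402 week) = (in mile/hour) 0.00322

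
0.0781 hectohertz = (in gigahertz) 7.81e-09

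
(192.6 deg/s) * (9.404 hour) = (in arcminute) 3.912e+08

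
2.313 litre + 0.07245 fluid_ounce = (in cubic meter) 0.002315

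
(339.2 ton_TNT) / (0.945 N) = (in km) 1.502e+09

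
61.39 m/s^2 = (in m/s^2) 61.39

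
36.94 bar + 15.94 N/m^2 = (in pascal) 3.694e+06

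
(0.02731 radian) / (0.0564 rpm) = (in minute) 0.07707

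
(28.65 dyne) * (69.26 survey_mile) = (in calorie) 7.632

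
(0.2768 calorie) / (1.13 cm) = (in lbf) 23.04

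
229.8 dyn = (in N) 0.002298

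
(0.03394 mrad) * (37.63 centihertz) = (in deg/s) 0.0007318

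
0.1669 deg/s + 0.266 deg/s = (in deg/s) 0.4329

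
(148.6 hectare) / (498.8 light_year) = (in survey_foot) 1.033e-12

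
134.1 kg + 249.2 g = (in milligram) 1.343e+08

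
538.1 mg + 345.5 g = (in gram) 346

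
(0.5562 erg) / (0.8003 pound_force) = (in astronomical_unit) 1.044e-19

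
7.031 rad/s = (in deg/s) 402.8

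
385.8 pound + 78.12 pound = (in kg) 210.4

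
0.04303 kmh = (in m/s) 0.01195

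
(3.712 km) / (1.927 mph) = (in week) 0.007125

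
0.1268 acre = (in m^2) 513.1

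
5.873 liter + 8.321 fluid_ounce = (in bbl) 0.03849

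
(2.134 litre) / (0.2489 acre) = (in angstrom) 2.119e+04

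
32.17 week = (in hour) 5405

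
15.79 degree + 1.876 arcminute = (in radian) 0.2761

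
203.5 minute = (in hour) 3.392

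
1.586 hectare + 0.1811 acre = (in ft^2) 1.786e+05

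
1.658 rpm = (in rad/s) 0.1736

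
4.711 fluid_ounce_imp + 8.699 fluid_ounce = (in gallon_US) 0.1033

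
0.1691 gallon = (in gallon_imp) 0.1408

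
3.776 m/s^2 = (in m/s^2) 3.776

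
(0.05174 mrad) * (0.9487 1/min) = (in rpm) 7.812e-06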